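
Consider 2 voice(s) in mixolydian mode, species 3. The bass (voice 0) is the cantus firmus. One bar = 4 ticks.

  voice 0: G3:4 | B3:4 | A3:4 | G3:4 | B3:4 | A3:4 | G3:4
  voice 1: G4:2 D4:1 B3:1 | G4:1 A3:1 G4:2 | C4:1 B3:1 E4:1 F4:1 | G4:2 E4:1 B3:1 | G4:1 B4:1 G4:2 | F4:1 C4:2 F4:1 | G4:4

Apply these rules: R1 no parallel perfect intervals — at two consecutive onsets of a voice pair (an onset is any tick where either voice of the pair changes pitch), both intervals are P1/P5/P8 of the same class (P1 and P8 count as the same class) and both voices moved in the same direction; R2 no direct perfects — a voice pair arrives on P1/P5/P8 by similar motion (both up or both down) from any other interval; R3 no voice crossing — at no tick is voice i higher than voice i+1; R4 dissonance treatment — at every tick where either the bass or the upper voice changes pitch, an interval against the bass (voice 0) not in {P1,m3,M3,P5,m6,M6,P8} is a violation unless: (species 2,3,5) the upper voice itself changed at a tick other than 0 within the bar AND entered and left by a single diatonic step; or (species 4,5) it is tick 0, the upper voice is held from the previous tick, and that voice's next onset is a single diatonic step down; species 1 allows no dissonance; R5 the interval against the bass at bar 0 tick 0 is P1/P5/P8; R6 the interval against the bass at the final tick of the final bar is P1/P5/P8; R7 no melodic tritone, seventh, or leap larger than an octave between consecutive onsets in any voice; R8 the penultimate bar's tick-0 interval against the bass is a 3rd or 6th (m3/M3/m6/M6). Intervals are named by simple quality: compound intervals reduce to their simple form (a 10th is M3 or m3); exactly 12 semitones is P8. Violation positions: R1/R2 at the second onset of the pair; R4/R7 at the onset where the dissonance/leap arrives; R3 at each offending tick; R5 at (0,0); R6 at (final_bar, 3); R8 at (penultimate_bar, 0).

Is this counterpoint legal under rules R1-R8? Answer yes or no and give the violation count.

No (5 violations)

bar 0: v0=G3 v1=G4 (P8)
bar 1: v0=B3 v1=G4 (m6)
bar 2: v0=A3 v1=C4 (m3)
bar 3: v0=G3 v1=G4 (P8)
bar 4: v0=B3 v1=G4 (m6)
bar 5: v0=A3 v1=F4 (m6)
bar 6: v0=G3 v1=G4 (P8)
  R3 @ bar1.1: B3 above A3
  R4 @ bar1.1: B3/A3 M2 untreated
  R7 @ bar1.1: G4->A3 leap 10st
  R7 @ bar1.2: A3->G4 leap 10st
  R4 @ bar2.1: A3/B3 M2 untreated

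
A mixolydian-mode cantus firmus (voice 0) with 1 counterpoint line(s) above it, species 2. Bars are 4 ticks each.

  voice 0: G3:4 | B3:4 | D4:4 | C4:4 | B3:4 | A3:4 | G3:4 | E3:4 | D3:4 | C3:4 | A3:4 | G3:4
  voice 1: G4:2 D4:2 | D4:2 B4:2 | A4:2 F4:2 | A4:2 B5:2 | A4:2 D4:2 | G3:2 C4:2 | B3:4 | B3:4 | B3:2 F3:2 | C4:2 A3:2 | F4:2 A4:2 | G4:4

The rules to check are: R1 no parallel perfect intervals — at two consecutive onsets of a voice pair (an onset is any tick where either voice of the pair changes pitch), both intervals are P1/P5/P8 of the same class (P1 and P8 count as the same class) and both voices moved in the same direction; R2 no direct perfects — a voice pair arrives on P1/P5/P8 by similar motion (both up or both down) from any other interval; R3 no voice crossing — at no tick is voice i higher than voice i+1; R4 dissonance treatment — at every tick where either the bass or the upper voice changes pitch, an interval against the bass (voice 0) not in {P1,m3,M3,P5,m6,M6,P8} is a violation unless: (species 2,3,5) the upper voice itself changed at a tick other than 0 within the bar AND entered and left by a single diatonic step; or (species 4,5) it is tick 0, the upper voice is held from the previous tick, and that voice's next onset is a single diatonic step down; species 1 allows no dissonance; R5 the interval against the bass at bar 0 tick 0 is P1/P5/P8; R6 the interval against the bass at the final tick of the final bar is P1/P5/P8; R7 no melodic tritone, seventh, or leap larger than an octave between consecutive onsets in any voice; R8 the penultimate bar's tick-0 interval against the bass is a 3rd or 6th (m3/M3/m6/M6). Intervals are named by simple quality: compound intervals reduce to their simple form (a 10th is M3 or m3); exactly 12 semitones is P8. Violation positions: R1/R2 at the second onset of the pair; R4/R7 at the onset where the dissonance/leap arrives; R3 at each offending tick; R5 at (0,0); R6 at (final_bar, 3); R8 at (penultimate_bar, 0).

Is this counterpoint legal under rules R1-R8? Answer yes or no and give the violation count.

bar 0: v0=G3 v1=G4 (P8)
bar 1: v0=B3 v1=D4 (m3)
bar 2: v0=D4 v1=A4 (P5)
bar 3: v0=C4 v1=A4 (M6)
bar 4: v0=B3 v1=A4 (m7)
bar 5: v0=A3 v1=G3 (M2)
bar 6: v0=G3 v1=B3 (M3)
bar 7: v0=E3 v1=B3 (P5)
bar 8: v0=D3 v1=B3 (M6)
bar 9: v0=C3 v1=C4 (P8)
bar 10: v0=A3 v1=F4 (m6)
bar 11: v0=G3 v1=G4 (P8)
  R4 @ bar3.2: C4/B5 M7 untreated
  R7 @ bar3.2: A4->B5 leap 14st
  R4 @ bar4.0: B3/A4 m7 untreated
  R7 @ bar4.0: B5->A4 leap 14st
  R3 @ bar5.0: A3 above G3
  R4 @ bar5.0: A3/G3 M2 untreated
  R3 @ bar5.1: A3 above G3
  R7 @ bar8.2: B3->F3 leap 6st
  R1 @ bar11.0: A3/A4 P8 -> G3/G4 P8 similar

No (9 violations)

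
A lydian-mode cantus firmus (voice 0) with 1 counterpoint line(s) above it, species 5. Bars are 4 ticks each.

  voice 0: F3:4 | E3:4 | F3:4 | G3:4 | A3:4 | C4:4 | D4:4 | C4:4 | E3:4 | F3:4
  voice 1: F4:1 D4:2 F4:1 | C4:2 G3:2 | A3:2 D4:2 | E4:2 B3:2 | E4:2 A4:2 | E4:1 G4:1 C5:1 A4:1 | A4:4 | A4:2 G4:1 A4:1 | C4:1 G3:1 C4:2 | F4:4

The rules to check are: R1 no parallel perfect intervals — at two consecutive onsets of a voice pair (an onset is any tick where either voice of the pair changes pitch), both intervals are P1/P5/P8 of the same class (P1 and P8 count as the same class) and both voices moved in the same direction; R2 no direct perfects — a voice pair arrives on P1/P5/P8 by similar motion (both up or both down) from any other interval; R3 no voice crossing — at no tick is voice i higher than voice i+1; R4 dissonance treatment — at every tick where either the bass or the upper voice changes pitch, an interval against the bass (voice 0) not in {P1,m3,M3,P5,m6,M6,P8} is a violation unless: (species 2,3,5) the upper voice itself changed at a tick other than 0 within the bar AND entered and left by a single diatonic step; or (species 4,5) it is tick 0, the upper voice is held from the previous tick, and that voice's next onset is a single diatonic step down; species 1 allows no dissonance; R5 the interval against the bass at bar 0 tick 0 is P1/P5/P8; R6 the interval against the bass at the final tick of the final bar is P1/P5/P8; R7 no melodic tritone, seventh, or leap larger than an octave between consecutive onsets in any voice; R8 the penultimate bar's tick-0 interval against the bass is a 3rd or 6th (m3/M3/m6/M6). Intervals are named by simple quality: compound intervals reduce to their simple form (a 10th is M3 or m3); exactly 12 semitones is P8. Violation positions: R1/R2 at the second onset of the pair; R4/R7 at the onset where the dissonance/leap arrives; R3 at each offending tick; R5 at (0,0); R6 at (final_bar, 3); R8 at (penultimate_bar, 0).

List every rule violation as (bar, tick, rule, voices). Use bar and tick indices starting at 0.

(4, 0, R2, (0, 1))
(9, 0, R2, (0, 1))

bar 0: v0=F3 v1=F4 downbeat P8
bar 1: v0=E3 v1=C4 downbeat m6
bar 2: v0=F3 v1=A3 downbeat M3
bar 3: v0=G3 v1=E4 downbeat M6
bar 4: v0=A3 v1=E4 downbeat P5
bar 5: v0=C4 v1=E4 downbeat M3
bar 6: v0=D4 v1=A4 downbeat P5
bar 7: v0=C4 v1=A4 downbeat M6
bar 8: v0=E3 v1=C4 downbeat m6
bar 9: v0=F3 v1=F4 downbeat P8
  -> R2 @ bar 4 tick 0 v(0, 1): G3/B3 M3 -> A3/E4 P5 similar
  -> R2 @ bar 9 tick 0 v(0, 1): E3/C4 m6 -> F3/F4 P8 similar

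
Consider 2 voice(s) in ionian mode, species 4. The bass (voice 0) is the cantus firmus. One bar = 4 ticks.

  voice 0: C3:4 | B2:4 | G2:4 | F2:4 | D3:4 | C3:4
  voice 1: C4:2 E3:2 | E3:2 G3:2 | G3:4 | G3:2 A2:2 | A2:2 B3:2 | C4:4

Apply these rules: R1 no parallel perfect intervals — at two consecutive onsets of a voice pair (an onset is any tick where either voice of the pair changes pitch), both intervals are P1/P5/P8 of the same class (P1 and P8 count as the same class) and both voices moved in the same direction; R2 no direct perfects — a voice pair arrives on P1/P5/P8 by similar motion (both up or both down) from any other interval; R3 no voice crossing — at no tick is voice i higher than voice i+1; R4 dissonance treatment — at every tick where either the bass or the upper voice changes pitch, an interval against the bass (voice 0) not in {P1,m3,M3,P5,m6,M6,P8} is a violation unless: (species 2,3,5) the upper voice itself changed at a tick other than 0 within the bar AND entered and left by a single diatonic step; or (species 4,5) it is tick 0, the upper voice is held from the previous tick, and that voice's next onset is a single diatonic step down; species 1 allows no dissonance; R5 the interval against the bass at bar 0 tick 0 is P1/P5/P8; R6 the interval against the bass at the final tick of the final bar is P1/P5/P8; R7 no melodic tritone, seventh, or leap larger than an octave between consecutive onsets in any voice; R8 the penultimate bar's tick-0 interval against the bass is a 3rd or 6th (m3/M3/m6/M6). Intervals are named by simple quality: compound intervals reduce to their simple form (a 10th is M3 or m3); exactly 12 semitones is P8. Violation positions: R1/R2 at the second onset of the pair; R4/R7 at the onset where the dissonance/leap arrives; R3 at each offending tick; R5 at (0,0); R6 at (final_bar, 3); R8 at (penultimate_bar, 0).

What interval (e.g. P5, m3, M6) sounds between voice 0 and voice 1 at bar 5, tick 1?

voice 0=C3 voice 1=C4 -> P8

P8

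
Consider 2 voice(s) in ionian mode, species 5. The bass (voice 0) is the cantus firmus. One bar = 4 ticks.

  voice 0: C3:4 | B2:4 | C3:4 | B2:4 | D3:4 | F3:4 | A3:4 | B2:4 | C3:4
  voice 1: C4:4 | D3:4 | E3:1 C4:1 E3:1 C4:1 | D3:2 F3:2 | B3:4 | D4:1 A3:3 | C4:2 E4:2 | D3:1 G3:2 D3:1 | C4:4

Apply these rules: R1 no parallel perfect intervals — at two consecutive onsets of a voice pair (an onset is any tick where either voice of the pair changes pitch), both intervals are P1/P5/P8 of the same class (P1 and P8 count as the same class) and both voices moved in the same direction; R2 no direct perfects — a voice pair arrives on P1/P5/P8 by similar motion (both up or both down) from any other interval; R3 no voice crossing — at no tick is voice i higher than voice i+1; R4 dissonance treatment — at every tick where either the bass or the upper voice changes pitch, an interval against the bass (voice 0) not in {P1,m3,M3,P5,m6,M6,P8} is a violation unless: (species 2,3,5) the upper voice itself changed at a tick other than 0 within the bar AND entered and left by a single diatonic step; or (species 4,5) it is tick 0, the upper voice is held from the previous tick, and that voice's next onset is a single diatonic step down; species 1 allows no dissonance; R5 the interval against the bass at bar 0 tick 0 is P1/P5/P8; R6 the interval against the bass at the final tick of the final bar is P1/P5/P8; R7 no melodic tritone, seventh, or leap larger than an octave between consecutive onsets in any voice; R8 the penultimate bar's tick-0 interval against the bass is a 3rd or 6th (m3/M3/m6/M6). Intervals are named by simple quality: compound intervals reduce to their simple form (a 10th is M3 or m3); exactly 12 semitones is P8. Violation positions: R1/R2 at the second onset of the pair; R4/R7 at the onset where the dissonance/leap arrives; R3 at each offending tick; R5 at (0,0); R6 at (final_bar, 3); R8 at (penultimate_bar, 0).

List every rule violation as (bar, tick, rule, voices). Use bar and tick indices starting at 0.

(1, 0, R7, (1,))
(3, 0, R7, (1,))
(3, 2, R4, (0, 1))
(4, 0, R7, (1,))
(7, 0, R7, (0,))
(7, 0, R7, (1,))
(8, 0, R2, (0, 1))
(8, 0, R7, (1,))

bar 0: v0=C3 v1=C4 downbeat P8
bar 1: v0=B2 v1=D3 downbeat m3
bar 2: v0=C3 v1=E3 downbeat M3
bar 3: v0=B2 v1=D3 downbeat m3
bar 4: v0=D3 v1=B3 downbeat M6
bar 5: v0=F3 v1=D4 downbeat M6
bar 6: v0=A3 v1=C4 downbeat m3
bar 7: v0=B2 v1=D3 downbeat m3
bar 8: v0=C3 v1=C4 downbeat P8
  -> R7 @ bar 1 tick 0 v(1,): C4->D3 leap 10st
  -> R7 @ bar 3 tick 0 v(1,): C4->D3 leap 10st
  -> R4 @ bar 3 tick 2 v(0, 1): B2/F3 TT untreated
  -> R7 @ bar 4 tick 0 v(1,): F3->B3 leap 6st
  -> R7 @ bar 7 tick 0 v(0,): A3->B2 leap 10st
  -> R7 @ bar 7 tick 0 v(1,): E4->D3 leap 14st
  -> R2 @ bar 8 tick 0 v(0, 1): B2/D3 m3 -> C3/C4 P8 similar
  -> R7 @ bar 8 tick 0 v(1,): D3->C4 leap 10st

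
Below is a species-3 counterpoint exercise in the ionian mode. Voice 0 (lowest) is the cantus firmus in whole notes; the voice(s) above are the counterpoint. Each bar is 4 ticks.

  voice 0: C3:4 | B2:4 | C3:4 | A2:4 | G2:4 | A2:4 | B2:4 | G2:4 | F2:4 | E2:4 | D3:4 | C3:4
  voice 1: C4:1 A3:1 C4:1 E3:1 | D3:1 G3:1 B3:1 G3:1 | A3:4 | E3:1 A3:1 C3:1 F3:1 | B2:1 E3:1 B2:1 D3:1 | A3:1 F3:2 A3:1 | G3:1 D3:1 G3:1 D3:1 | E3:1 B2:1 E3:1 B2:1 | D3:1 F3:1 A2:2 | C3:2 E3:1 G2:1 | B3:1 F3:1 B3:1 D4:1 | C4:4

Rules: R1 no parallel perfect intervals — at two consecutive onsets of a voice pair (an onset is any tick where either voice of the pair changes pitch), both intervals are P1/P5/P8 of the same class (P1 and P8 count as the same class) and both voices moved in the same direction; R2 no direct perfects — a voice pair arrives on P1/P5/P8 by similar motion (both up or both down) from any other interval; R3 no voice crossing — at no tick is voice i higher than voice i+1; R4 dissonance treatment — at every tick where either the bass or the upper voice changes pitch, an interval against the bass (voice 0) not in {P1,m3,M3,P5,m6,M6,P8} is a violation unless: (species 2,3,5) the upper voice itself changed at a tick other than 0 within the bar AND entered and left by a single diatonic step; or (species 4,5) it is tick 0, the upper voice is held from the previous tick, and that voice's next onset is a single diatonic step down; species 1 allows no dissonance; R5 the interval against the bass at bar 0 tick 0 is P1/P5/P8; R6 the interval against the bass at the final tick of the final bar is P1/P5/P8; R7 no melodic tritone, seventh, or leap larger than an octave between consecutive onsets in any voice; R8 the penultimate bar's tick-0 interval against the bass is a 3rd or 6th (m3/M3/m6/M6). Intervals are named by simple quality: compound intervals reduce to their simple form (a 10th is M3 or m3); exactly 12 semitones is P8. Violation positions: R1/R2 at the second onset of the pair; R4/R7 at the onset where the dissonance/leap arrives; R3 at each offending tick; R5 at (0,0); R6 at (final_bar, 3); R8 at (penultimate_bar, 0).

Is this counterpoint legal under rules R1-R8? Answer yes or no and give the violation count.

No (8 violations)

bar 0: v0=C3 v1=C4 (P8)
bar 1: v0=B2 v1=D3 (m3)
bar 2: v0=C3 v1=A3 (M6)
bar 3: v0=A2 v1=E3 (P5)
bar 4: v0=G2 v1=B2 (M3)
bar 5: v0=A2 v1=A3 (P8)
bar 6: v0=B2 v1=G3 (m6)
bar 7: v0=G2 v1=E3 (M6)
bar 8: v0=F2 v1=D3 (M6)
bar 9: v0=E2 v1=C3 (m6)
bar 10: v0=D3 v1=B3 (M6)
bar 11: v0=C3 v1=C4 (P8)
  R2 @ bar3.0: C3/A3 M6 -> A2/E3 P5 similar
  R7 @ bar4.0: F3->B2 leap 6st
  R2 @ bar5.0: G2/D3 P5 -> A2/A3 P8 similar
  R7 @ bar10.0: E2->D3 leap 10st
  R7 @ bar10.0: G2->B3 leap 16st
  R7 @ bar10.1: B3->F3 leap 6st
  R7 @ bar10.2: F3->B3 leap 6st
  R1 @ bar11.0: D3/D4 P8 -> C3/C4 P8 similar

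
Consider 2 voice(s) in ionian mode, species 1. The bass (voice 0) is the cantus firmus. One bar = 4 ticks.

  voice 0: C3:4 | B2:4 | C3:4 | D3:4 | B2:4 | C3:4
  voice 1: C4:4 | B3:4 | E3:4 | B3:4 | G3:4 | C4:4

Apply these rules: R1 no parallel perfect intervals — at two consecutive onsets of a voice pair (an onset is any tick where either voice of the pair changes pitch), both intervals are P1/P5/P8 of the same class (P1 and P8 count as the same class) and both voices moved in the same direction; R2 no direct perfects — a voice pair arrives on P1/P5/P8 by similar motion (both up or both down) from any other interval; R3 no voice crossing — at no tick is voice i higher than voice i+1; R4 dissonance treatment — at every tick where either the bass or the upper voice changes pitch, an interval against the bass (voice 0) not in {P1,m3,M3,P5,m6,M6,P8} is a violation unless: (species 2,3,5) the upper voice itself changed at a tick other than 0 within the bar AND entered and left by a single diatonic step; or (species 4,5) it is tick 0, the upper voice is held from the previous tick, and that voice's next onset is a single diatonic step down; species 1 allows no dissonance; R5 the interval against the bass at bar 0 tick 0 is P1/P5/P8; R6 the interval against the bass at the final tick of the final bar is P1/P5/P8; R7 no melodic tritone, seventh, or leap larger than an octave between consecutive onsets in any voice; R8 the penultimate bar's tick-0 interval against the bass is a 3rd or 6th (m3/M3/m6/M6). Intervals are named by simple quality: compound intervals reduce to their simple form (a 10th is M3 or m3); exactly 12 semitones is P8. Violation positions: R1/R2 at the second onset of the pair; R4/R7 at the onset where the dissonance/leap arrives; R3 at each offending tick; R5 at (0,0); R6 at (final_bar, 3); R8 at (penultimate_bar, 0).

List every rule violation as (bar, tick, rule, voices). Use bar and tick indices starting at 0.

(1, 0, R1, (0, 1))
(5, 0, R2, (0, 1))

bar 0: v0=C3 v1=C4 downbeat P8
bar 1: v0=B2 v1=B3 downbeat P8
bar 2: v0=C3 v1=E3 downbeat M3
bar 3: v0=D3 v1=B3 downbeat M6
bar 4: v0=B2 v1=G3 downbeat m6
bar 5: v0=C3 v1=C4 downbeat P8
  -> R1 @ bar 1 tick 0 v(0, 1): C3/C4 P8 -> B2/B3 P8 similar
  -> R2 @ bar 5 tick 0 v(0, 1): B2/G3 m6 -> C3/C4 P8 similar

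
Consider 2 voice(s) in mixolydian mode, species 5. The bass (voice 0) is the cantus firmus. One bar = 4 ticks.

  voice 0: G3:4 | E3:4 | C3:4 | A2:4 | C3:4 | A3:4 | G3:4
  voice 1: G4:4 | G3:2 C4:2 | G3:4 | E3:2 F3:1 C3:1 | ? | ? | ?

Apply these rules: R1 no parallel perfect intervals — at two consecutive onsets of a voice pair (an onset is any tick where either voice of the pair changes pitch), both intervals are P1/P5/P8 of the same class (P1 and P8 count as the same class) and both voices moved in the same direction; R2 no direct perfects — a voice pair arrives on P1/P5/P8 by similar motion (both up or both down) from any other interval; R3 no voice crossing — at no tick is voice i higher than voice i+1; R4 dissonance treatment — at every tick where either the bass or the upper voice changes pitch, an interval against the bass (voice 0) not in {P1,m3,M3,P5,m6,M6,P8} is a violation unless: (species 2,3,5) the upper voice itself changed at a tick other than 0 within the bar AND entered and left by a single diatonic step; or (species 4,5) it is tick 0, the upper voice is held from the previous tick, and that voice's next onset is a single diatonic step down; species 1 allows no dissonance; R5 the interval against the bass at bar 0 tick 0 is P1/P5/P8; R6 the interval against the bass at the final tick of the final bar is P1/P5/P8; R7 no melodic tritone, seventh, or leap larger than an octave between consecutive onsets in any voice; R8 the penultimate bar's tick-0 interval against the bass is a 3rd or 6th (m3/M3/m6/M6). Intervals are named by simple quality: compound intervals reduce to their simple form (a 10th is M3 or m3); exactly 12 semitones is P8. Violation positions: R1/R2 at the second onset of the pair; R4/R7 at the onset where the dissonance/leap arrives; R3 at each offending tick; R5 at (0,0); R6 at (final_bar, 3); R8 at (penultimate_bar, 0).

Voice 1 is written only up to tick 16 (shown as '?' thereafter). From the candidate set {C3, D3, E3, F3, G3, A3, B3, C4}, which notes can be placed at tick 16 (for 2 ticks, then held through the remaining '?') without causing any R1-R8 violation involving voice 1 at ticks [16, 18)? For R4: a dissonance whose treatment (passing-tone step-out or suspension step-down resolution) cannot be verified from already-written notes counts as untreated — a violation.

{A3, C3, E3}

C3: legal
D3: violates R4
E3: legal
F3: violates R4
G3: violates R2
A3: legal
B3: violates R4,R7
C4: violates R2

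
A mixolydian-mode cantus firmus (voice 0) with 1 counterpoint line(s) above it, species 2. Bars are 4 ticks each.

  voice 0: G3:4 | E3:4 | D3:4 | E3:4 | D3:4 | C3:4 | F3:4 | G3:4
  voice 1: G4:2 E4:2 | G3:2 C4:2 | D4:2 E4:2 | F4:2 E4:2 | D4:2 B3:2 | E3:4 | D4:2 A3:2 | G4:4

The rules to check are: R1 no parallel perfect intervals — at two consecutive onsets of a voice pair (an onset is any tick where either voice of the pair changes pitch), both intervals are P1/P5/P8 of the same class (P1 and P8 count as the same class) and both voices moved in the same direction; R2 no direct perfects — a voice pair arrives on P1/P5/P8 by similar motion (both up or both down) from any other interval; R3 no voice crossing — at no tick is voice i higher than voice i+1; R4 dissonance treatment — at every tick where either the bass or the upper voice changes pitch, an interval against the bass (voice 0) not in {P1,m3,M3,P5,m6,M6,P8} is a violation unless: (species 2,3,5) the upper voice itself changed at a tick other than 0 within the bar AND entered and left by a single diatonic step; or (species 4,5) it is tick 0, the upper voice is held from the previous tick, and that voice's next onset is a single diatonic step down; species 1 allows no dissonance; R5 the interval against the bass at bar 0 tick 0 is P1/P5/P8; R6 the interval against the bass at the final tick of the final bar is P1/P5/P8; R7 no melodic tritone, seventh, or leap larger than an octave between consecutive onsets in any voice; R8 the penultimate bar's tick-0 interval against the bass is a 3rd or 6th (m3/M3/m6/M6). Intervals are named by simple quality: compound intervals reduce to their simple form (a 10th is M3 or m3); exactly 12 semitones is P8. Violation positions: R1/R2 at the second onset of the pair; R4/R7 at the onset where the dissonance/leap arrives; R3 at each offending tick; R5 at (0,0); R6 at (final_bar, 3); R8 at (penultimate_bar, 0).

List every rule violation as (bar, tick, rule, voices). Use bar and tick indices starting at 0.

bar 0: v0=G3 v1=G4 downbeat P8
bar 1: v0=E3 v1=G3 downbeat m3
bar 2: v0=D3 v1=D4 downbeat P8
bar 3: v0=E3 v1=F4 downbeat m2
bar 4: v0=D3 v1=D4 downbeat P8
bar 5: v0=C3 v1=E3 downbeat M3
bar 6: v0=F3 v1=D4 downbeat M6
bar 7: v0=G3 v1=G4 downbeat P8
  -> R4 @ bar 3 tick 0 v(0, 1): E3/F4 m2 untreated
  -> R1 @ bar 4 tick 0 v(0, 1): E3/E4 P8 -> D3/D4 P8 similar
  -> R7 @ bar 6 tick 0 v(1,): E3->D4 leap 10st
  -> R2 @ bar 7 tick 0 v(0, 1): F3/A3 M3 -> G3/G4 P8 similar
  -> R7 @ bar 7 tick 0 v(1,): A3->G4 leap 10st

(3, 0, R4, (0, 1))
(4, 0, R1, (0, 1))
(6, 0, R7, (1,))
(7, 0, R2, (0, 1))
(7, 0, R7, (1,))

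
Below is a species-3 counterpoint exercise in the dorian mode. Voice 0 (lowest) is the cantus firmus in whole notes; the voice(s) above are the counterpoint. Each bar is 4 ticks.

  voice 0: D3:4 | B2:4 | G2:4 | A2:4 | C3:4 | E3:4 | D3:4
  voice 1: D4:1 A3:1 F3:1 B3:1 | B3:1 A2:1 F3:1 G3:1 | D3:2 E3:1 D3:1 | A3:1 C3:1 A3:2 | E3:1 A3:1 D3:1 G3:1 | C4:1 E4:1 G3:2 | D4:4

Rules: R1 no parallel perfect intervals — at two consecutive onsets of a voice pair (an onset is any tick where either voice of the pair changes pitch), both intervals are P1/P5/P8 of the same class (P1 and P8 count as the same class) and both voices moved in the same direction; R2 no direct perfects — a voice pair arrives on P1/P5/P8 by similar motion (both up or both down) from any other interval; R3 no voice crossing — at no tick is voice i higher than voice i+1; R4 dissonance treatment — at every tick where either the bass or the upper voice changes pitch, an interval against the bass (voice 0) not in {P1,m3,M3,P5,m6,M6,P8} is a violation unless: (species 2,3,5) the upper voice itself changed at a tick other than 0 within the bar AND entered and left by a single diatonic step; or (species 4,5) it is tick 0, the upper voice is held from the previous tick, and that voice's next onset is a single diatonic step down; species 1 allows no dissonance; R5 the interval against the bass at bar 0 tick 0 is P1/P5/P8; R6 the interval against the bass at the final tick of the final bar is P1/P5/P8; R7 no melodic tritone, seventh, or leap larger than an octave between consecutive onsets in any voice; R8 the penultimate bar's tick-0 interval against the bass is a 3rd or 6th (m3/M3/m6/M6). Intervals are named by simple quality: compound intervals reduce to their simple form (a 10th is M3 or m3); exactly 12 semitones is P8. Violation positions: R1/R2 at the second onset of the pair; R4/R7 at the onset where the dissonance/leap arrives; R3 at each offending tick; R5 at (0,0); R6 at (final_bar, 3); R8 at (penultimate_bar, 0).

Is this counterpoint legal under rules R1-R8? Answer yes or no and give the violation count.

bar 0: v0=D3 v1=D4 (P8)
bar 1: v0=B2 v1=B3 (P8)
bar 2: v0=G2 v1=D3 (P5)
bar 3: v0=A2 v1=A3 (P8)
bar 4: v0=C3 v1=E3 (M3)
bar 5: v0=E3 v1=C4 (m6)
bar 6: v0=D3 v1=D4 (P8)
  R7 @ bar0.3: F3->B3 leap 6st
  R3 @ bar1.1: B2 above A2
  R4 @ bar1.1: B2/A2 M2 untreated
  R7 @ bar1.1: B3->A2 leap 14st
  R4 @ bar1.2: B2/F3 TT untreated
  R2 @ bar2.0: B2/G3 m6 -> G2/D3 P5 similar
  R2 @ bar3.0: G2/D3 P5 -> A2/A3 P8 similar
  R4 @ bar4.2: C3/D3 M2 untreated

No (8 violations)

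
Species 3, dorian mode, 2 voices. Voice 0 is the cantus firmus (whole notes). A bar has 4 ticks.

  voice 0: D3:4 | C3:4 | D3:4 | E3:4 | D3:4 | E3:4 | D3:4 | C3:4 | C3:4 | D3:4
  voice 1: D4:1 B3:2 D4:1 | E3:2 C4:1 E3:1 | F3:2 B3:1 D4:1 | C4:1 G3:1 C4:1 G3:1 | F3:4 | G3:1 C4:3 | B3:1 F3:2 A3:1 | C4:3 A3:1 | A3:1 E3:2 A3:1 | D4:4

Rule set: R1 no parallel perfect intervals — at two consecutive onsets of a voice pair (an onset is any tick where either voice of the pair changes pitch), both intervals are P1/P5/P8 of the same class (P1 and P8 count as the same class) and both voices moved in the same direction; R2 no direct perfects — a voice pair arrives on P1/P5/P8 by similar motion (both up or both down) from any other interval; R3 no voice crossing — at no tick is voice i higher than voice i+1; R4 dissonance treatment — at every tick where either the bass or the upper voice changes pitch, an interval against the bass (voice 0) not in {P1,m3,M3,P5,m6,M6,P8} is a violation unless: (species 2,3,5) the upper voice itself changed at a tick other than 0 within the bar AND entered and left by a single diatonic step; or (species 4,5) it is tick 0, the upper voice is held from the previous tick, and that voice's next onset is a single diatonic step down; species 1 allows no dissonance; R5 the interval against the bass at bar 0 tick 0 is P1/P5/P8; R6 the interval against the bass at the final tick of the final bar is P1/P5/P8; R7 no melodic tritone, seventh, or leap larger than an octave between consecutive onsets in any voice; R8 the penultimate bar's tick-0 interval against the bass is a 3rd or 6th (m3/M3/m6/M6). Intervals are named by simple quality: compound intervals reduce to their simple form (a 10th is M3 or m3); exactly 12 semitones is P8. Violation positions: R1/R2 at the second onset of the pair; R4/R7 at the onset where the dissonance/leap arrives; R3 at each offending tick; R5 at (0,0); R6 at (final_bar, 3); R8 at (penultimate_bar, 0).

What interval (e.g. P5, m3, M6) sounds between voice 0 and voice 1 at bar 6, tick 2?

m3

voice 0=D3 voice 1=F3 -> m3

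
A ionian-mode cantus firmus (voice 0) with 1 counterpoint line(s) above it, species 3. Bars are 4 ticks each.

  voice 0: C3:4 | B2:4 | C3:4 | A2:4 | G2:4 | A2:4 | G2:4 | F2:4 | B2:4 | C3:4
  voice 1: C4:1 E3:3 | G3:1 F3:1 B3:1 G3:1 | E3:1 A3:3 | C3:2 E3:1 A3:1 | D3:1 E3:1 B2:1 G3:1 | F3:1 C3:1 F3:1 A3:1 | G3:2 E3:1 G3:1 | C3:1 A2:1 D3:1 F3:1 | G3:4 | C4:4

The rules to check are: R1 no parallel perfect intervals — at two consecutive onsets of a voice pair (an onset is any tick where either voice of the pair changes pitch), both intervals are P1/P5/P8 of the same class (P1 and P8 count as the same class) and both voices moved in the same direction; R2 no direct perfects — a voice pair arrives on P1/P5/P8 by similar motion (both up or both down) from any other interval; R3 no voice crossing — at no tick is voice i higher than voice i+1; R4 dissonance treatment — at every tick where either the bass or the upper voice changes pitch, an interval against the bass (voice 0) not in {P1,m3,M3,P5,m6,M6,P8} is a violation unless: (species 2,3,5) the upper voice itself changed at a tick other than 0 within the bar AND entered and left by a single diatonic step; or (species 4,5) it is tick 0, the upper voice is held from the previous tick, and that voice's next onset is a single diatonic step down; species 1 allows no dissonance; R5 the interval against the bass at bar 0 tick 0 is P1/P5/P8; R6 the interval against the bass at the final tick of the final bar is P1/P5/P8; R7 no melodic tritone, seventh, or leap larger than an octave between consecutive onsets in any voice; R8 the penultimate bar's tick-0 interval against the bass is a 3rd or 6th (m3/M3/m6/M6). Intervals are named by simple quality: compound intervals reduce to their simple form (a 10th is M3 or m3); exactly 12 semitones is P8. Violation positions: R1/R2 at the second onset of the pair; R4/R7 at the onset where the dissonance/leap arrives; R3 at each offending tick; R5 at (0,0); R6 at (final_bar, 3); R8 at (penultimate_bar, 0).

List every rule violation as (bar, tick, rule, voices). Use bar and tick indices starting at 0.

(1, 1, R4, (0, 1))
(1, 2, R7, (1,))
(4, 0, R2, (0, 1))
(6, 0, R1, (0, 1))
(7, 0, R2, (0, 1))
(8, 0, R7, (0,))
(9, 0, R2, (0, 1))

bar 0: v0=C3 v1=C4 downbeat P8
bar 1: v0=B2 v1=G3 downbeat m6
bar 2: v0=C3 v1=E3 downbeat M3
bar 3: v0=A2 v1=C3 downbeat m3
bar 4: v0=G2 v1=D3 downbeat P5
bar 5: v0=A2 v1=F3 downbeat m6
bar 6: v0=G2 v1=G3 downbeat P8
bar 7: v0=F2 v1=C3 downbeat P5
bar 8: v0=B2 v1=G3 downbeat m6
bar 9: v0=C3 v1=C4 downbeat P8
  -> R4 @ bar 1 tick 1 v(0, 1): B2/F3 TT untreated
  -> R7 @ bar 1 tick 2 v(1,): F3->B3 leap 6st
  -> R2 @ bar 4 tick 0 v(0, 1): A2/A3 P8 -> G2/D3 P5 similar
  -> R1 @ bar 6 tick 0 v(0, 1): A2/A3 P8 -> G2/G3 P8 similar
  -> R2 @ bar 7 tick 0 v(0, 1): G2/G3 P8 -> F2/C3 P5 similar
  -> R7 @ bar 8 tick 0 v(0,): F2->B2 leap 6st
  -> R2 @ bar 9 tick 0 v(0, 1): B2/G3 m6 -> C3/C4 P8 similar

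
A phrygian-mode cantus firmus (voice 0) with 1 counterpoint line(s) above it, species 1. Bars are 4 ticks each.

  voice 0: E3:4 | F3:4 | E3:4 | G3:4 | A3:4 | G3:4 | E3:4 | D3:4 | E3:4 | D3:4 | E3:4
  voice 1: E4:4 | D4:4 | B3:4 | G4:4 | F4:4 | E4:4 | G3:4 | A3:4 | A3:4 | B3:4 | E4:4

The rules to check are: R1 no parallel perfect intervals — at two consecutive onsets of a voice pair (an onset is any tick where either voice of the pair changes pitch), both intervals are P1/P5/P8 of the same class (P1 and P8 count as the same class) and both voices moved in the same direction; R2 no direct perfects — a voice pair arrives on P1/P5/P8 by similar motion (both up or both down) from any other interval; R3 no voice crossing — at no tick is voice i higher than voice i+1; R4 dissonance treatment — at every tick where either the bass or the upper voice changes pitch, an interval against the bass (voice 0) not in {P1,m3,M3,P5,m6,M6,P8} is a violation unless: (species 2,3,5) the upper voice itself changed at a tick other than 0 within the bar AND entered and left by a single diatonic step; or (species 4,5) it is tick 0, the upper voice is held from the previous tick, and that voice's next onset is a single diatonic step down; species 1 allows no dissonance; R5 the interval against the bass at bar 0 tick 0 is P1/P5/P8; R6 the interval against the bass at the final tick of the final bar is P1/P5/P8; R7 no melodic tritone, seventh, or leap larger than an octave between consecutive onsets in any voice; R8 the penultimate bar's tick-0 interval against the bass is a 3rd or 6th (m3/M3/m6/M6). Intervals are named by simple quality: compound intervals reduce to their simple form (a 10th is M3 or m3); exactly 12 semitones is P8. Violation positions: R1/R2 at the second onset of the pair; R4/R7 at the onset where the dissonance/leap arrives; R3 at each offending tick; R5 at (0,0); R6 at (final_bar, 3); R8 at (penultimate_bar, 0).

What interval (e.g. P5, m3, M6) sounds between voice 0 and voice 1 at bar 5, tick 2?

M6

voice 0=G3 voice 1=E4 -> M6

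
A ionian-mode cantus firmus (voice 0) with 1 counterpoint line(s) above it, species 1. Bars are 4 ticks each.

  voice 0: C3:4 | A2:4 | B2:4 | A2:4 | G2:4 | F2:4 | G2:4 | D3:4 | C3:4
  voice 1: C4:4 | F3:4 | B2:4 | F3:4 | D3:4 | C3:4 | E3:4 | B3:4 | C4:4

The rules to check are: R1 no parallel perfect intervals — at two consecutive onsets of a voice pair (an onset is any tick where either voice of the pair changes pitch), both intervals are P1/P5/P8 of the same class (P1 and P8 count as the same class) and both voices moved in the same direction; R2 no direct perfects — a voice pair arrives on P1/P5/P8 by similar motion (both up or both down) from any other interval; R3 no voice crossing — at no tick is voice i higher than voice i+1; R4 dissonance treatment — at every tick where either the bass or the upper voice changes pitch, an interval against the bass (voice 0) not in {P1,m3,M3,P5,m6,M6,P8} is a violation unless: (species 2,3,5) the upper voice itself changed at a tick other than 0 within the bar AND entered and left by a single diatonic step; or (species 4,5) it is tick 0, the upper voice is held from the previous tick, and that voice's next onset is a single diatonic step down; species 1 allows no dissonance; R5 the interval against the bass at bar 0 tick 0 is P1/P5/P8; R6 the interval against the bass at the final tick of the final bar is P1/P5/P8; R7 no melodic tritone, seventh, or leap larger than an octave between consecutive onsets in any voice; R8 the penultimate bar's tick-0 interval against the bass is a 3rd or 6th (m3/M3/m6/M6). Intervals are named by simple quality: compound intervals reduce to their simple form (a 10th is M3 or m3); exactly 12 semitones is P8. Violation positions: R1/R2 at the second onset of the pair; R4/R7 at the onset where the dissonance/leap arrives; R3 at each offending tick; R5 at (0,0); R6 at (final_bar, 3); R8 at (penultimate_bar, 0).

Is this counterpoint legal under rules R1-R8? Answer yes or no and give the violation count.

No (4 violations)

bar 0: v0=C3 v1=C4 (P8)
bar 1: v0=A2 v1=F3 (m6)
bar 2: v0=B2 v1=B2 (P1)
bar 3: v0=A2 v1=F3 (m6)
bar 4: v0=G2 v1=D3 (P5)
bar 5: v0=F2 v1=C3 (P5)
bar 6: v0=G2 v1=E3 (M6)
bar 7: v0=D3 v1=B3 (M6)
bar 8: v0=C3 v1=C4 (P8)
  R7 @ bar2.0: F3->B2 leap 6st
  R7 @ bar3.0: B2->F3 leap 6st
  R2 @ bar4.0: A2/F3 m6 -> G2/D3 P5 similar
  R1 @ bar5.0: G2/D3 P5 -> F2/C3 P5 similar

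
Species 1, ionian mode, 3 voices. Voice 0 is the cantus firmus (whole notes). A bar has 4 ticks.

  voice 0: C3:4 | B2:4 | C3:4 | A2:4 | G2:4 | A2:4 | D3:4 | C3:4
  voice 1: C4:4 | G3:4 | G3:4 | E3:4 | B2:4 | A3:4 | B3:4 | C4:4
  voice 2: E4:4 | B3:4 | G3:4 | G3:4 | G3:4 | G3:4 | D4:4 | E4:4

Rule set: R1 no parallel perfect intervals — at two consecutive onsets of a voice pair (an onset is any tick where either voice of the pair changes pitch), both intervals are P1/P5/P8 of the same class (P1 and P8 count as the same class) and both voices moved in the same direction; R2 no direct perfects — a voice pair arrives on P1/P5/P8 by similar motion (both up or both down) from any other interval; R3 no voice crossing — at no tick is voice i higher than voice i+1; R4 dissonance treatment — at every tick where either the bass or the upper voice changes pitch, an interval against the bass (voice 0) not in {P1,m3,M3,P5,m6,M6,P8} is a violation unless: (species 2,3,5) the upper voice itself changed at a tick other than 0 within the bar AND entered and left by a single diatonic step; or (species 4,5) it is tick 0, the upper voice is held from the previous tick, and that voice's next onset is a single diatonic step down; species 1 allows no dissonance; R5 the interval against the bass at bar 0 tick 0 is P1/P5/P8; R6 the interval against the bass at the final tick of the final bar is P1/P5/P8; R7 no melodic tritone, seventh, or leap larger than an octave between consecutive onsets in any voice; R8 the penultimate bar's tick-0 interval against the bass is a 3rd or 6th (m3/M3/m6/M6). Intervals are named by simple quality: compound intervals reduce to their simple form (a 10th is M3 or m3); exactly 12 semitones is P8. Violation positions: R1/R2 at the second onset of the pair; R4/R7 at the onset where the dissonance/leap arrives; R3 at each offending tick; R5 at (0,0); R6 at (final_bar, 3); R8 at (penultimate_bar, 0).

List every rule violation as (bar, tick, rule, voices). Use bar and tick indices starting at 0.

(0, 0, R5, (0, 2))
(1, 0, R2, (0, 2))
(3, 0, R1, (0, 1))
(3, 0, R4, (0, 2))
(5, 0, R2, (0, 1))
(5, 0, R3, (1, 2))
(5, 0, R4, (0, 2))
(5, 0, R7, (1,))
(5, 1, R3, (1, 2))
(5, 2, R3, (1, 2))
(5, 3, R3, (1, 2))
(6, 0, R2, (0, 2))
(6, 0, R8, (0, 2))
(7, 3, R6, (0, 2))

bar 0: v0=C3 v1=C4 v2=E4 downbeat M3
bar 1: v0=B2 v1=G3 v2=B3 downbeat P8
bar 2: v0=C3 v1=G3 v2=G3 downbeat P5
bar 3: v0=A2 v1=E3 v2=G3 downbeat m7
bar 4: v0=G2 v1=B2 v2=G3 downbeat P8
bar 5: v0=A2 v1=A3 v2=G3 downbeat m7
bar 6: v0=D3 v1=B3 v2=D4 downbeat P8
bar 7: v0=C3 v1=C4 v2=E4 downbeat M3
  -> R5 @ bar 0 tick 0 v(0, 2): opens on M3
  -> R2 @ bar 1 tick 0 v(0, 2): C3/E4 M3 -> B2/B3 P8 similar
  -> R1 @ bar 3 tick 0 v(0, 1): C3/G3 P5 -> A2/E3 P5 similar
  -> R4 @ bar 3 tick 0 v(0, 2): A2/G3 m7 untreated
  -> R2 @ bar 5 tick 0 v(0, 1): G2/B2 M3 -> A2/A3 P8 similar
  -> R3 @ bar 5 tick 0 v(1, 2): A3 above G3
  -> R4 @ bar 5 tick 0 v(0, 2): A2/G3 m7 untreated
  -> R7 @ bar 5 tick 0 v(1,): B2->A3 leap 10st
  -> R3 @ bar 5 tick 1 v(1, 2): A3 above G3
  -> R3 @ bar 5 tick 2 v(1, 2): A3 above G3
  -> R3 @ bar 5 tick 3 v(1, 2): A3 above G3
  -> R2 @ bar 6 tick 0 v(0, 2): A2/G3 m7 -> D3/D4 P8 similar
  -> R8 @ bar 6 tick 0 v(0, 2): penult P8 not 3rd/6th
  -> R6 @ bar 7 tick 3 v(0, 2): closes on M3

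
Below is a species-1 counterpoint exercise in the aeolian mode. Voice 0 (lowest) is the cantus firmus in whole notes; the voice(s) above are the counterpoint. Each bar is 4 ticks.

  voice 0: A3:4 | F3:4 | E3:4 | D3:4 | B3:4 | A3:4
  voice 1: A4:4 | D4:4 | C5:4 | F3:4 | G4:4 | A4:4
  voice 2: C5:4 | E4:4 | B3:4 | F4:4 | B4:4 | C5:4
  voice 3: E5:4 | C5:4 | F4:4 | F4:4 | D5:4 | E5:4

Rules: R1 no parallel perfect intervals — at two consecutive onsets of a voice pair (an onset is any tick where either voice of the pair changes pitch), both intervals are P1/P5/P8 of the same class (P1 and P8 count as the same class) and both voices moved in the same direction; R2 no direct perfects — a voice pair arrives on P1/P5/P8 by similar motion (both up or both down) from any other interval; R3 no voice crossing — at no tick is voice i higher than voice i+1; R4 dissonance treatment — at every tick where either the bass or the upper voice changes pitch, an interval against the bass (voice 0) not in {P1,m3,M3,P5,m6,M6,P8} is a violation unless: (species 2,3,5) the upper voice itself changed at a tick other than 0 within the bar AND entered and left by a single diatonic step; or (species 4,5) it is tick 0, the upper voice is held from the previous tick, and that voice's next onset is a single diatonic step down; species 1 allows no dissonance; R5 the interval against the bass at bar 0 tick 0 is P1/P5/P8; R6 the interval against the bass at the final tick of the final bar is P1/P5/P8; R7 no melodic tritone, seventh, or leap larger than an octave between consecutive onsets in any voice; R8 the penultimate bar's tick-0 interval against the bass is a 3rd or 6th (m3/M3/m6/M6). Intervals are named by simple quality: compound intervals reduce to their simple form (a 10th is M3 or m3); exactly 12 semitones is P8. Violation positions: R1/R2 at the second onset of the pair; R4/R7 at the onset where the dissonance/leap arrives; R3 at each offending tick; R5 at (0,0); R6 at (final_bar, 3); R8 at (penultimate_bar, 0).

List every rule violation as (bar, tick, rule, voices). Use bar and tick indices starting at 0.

bar 0: v0=A3 v1=A4 v2=C5 v3=E5 downbeat P5
bar 1: v0=F3 v1=D4 v2=E4 v3=C5 downbeat P5
bar 2: v0=E3 v1=C5 v2=B3 v3=F4 downbeat m2
bar 3: v0=D3 v1=F3 v2=F4 v3=F4 downbeat m3
bar 4: v0=B3 v1=G4 v2=B4 v3=D5 downbeat m3
bar 5: v0=A3 v1=A4 v2=C5 v3=E5 downbeat P5
  -> R5 @ bar 0 tick 0 v(0, 2): opens on m3
  -> R1 @ bar 1 tick 0 v(0, 3): A3/E5 P5 -> F3/C5 P5 similar
  -> R4 @ bar 1 tick 0 v(0, 2): F3/E4 M7 untreated
  -> R2 @ bar 2 tick 0 v(0, 2): F3/E4 M7 -> E3/B3 P5 similar
  -> R3 @ bar 2 tick 0 v(1, 2): C5 above B3
  -> R4 @ bar 2 tick 0 v(0, 3): E3/F4 m2 untreated
  -> R7 @ bar 2 tick 0 v(1,): D4->C5 leap 10st
  -> R3 @ bar 2 tick 1 v(1, 2): C5 above B3
  -> R3 @ bar 2 tick 2 v(1, 2): C5 above B3
  -> R3 @ bar 2 tick 3 v(1, 2): C5 above B3
  -> R7 @ bar 3 tick 0 v(1,): C5->F3 leap 19st
  -> R7 @ bar 3 tick 0 v(2,): B3->F4 leap 6st
  -> R2 @ bar 4 tick 0 v(0, 2): D3/F4 m3 -> B3/B4 P8 similar
  -> R2 @ bar 4 tick 0 v(1, 3): F3/F4 P8 -> G4/D5 P5 similar
  -> R7 @ bar 4 tick 0 v(1,): F3->G4 leap 14st
  -> R7 @ bar 4 tick 0 v(2,): F4->B4 leap 6st
  -> R8 @ bar 4 tick 0 v(0, 2): penult P8 not 3rd/6th
  -> R1 @ bar 5 tick 0 v(1, 3): G4/D5 P5 -> A4/E5 P5 similar
  -> R6 @ bar 5 tick 3 v(0, 2): closes on m3

(0, 0, R5, (0, 2))
(1, 0, R1, (0, 3))
(1, 0, R4, (0, 2))
(2, 0, R2, (0, 2))
(2, 0, R3, (1, 2))
(2, 0, R4, (0, 3))
(2, 0, R7, (1,))
(2, 1, R3, (1, 2))
(2, 2, R3, (1, 2))
(2, 3, R3, (1, 2))
(3, 0, R7, (1,))
(3, 0, R7, (2,))
(4, 0, R2, (0, 2))
(4, 0, R2, (1, 3))
(4, 0, R7, (1,))
(4, 0, R7, (2,))
(4, 0, R8, (0, 2))
(5, 0, R1, (1, 3))
(5, 3, R6, (0, 2))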